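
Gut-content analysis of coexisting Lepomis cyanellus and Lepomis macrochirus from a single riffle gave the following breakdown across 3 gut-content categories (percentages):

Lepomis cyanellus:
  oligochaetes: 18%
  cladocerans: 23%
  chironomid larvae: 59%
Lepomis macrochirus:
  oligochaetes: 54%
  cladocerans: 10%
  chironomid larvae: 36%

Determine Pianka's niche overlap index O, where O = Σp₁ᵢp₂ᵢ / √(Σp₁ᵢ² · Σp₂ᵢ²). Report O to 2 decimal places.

0.77

Convert percentages to proportions (divide by 100).
Σ p₁ᵢp₂ᵢ = 0.0972 + 0.0230 + 0.2124 = 0.3326
Σp_1ᵢ² = 0.18² + 0.23² + 0.59² = 0.0324 + 0.0529 + 0.3481 = 0.4334
Σp_2ᵢ² = 0.54² + 0.10² + 0.36² = 0.2916 + 0.0100 + 0.1296 = 0.4312
O = 0.3326 / √(0.4334 × 0.4312) = 0.3326 / 0.43230 = 0.7694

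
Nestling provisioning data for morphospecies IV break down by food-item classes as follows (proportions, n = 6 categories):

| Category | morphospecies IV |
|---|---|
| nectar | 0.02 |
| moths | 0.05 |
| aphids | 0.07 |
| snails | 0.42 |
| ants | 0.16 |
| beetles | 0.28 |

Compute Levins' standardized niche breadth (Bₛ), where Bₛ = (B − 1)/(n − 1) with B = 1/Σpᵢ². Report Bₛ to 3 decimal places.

Σpᵢ² = 0.02² + 0.05² + 0.07² + 0.42² + 0.16² + 0.28² = 0.0004 + 0.0025 + 0.0049 + 0.1764 + 0.0256 + 0.0784 = 0.2882
B = 1 / 0.2882 = 3.46981
Bₛ = (B − 1)/(n − 1) = (3.46981 − 1)/(6 − 1) = 2.46981/5 = 0.49396

0.494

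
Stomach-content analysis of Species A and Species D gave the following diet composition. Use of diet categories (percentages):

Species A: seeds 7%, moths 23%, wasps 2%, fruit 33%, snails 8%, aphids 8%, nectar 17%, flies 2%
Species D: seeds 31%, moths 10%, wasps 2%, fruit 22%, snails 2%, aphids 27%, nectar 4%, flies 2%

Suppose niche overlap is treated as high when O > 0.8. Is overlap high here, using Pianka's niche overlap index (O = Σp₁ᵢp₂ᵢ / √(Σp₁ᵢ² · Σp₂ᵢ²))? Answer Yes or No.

Convert percentages to proportions (divide by 100).
Σ p₁ᵢp₂ᵢ = 0.0217 + 0.0230 + 0.0004 + 0.0726 + 0.0016 + 0.0216 + 0.0068 + 0.0004 = 0.1481
Σp_1ᵢ² = 0.07² + 0.23² + 0.02² + 0.33² + 0.08² + 0.08² + 0.17² + 0.02² = 0.0049 + 0.0529 + 0.0004 + 0.1089 + 0.0064 + 0.0064 + 0.0289 + 0.0004 = 0.2092
Σp_2ᵢ² = 0.31² + 0.10² + 0.02² + 0.22² + 0.02² + 0.27² + 0.04² + 0.02² = 0.0961 + 0.0100 + 0.0004 + 0.0484 + 0.0004 + 0.0729 + 0.0016 + 0.0004 = 0.2302
O = 0.1481 / √(0.2092 × 0.2302) = 0.1481 / 0.21945 = 0.6749
O = 0.6749 < 0.8 → No.

No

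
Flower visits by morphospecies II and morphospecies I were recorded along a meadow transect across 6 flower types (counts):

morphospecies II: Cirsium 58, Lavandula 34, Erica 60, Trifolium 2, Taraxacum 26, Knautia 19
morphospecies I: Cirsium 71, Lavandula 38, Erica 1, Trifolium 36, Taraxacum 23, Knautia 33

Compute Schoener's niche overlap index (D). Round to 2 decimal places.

Proportions for morphospecies II (n=199): 58/199=0.2915, 34/199=0.1709, 60/199=0.3015, 2/199=0.0101, 26/199=0.1307, 19/199=0.0955
Proportions for morphospecies I (n=202): 71/202=0.3515, 38/202=0.1881, 1/202=0.0050, 36/202=0.1782, 23/202=0.1139, 33/202=0.1634
Σ|p₁ᵢ − p₂ᵢ| = 0.0600 + 0.0172 + 0.2965 + 0.1681 + 0.0168 + 0.0679 = 0.6265
D = 1 − ½ × 0.6265 = 1 − 0.31325 = 0.68675

0.69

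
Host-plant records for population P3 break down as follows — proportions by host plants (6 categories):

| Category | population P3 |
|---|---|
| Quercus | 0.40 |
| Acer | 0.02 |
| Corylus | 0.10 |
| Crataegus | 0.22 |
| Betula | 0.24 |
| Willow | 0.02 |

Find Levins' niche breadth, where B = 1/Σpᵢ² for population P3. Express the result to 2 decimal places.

3.61

Σpᵢ² = 0.40² + 0.02² + 0.10² + 0.22² + 0.24² + 0.02² = 0.1600 + 0.0004 + 0.0100 + 0.0484 + 0.0576 + 0.0004 = 0.2768
B = 1 / 0.2768 = 3.6127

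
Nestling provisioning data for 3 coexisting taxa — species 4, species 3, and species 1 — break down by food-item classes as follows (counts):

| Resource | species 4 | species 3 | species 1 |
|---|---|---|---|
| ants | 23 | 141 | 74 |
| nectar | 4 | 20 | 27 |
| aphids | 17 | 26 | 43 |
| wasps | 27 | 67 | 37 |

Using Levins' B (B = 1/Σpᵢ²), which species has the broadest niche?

species 1

Proportions for species 4 (n=71): 23/71=0.3239, 4/71=0.0563, 17/71=0.2394, 27/71=0.3803
Proportions for species 3 (n=254): 141/254=0.5551, 20/254=0.0787, 26/254=0.1024, 67/254=0.2638
Proportions for species 1 (n=181): 74/181=0.4088, 27/181=0.1492, 43/181=0.2376, 37/181=0.2044
Σp_4ᵢ² = 0.3239² + 0.0563² + 0.2394² + 0.3803² = 0.104911 + 0.003170 + 0.057312 + 0.144628 = 0.310021
B_4 = 1 / 0.310021 = 3.2256
Σp_3ᵢ² = 0.5551² + 0.0787² + 0.1024² + 0.2638² = 0.308136 + 0.006194 + 0.010486 + 0.069590 = 0.394406
B_3 = 1 / 0.394406 = 2.5355
Σp_1ᵢ² = 0.4088² + 0.1492² + 0.2376² + 0.2044² = 0.167117 + 0.022261 + 0.056454 + 0.041779 = 0.287611
B_1 = 1 / 0.287611 = 3.4769
Highest B → broadest niche (most generalist): species 1 (B = 3.48).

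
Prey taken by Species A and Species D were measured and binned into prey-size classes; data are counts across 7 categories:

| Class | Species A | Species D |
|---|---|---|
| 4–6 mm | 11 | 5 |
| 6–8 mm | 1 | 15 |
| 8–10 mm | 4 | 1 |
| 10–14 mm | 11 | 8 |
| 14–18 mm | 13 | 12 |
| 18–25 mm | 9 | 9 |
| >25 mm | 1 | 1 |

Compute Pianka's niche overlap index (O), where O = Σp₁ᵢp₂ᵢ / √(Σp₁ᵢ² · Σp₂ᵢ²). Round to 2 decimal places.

Proportions for Species A (n=50): 11/50=0.2200, 1/50=0.0200, 4/50=0.0800, 11/50=0.2200, 13/50=0.2600, 9/50=0.1800, 1/50=0.0200
Proportions for Species D (n=51): 5/51=0.0980, 15/51=0.2941, 1/51=0.0196, 8/51=0.1569, 12/51=0.2353, 9/51=0.1765, 1/51=0.0196
Σ p₁ᵢp₂ᵢ = 0.021560 + 0.005882 + 0.001568 + 0.034518 + 0.061178 + 0.031770 + 0.000392 = 0.156868
Σp_1ᵢ² = 0.2200² + 0.0200² + 0.0800² + 0.2200² + 0.2600² + 0.1800² + 0.0200² = 0.048400 + 0.000400 + 0.006400 + 0.048400 + 0.067600 + 0.032400 + 0.000400 = 0.204000
Σp_2ᵢ² = 0.0980² + 0.2941² + 0.0196² + 0.1569² + 0.2353² + 0.1765² + 0.0196² = 0.009604 + 0.086495 + 0.000384 + 0.024618 + 0.055366 + 0.031152 + 0.000384 = 0.208003
O = 0.156868 / √(0.204000 × 0.208003) = 0.156868 / 0.2059918 = 0.7615

0.76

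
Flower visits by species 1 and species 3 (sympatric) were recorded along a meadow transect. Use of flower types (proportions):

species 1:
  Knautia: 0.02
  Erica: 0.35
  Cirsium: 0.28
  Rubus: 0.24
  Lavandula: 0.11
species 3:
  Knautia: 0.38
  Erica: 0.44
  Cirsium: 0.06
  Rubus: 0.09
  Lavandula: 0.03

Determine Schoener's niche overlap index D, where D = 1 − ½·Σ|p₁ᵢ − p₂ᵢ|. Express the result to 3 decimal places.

Σ|p₁ᵢ − p₂ᵢ| = 0.36 + 0.09 + 0.22 + 0.15 + 0.08 = 0.90
D = 1 − ½ × 0.90 = 1 − 0.450 = 0.55000

0.550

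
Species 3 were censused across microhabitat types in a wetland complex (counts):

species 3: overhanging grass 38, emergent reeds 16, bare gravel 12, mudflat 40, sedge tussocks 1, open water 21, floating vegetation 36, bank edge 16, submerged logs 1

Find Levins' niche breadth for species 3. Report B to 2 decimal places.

6.02

Proportions for species 3 (n=181): 38/181=0.2099, 16/181=0.0884, 12/181=0.0663, 40/181=0.2210, 1/181=0.0055, 21/181=0.1160, 36/181=0.1989, 16/181=0.0884, 1/181=0.0055
Σpᵢ² = 0.2099² + 0.0884² + 0.0663² + 0.2210² + 0.0055² + 0.1160² + 0.1989² + 0.0884² + 0.0055² = 0.044058 + 0.007815 + 0.004396 + 0.048841 + 0.000030 + 0.013456 + 0.039561 + 0.007815 + 0.000030 = 0.166002
B = 1 / 0.166002 = 6.0240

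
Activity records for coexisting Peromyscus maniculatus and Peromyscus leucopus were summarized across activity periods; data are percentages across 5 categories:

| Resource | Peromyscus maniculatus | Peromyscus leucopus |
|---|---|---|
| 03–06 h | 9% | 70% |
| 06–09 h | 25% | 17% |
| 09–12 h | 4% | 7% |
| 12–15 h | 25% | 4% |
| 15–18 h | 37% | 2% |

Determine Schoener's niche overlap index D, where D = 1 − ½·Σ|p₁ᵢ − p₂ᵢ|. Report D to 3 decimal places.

Convert percentages to proportions (divide by 100).
Σ|p₁ᵢ − p₂ᵢ| = 0.61 + 0.08 + 0.03 + 0.21 + 0.35 = 1.28
D = 1 − ½ × 1.28 = 1 − 0.640 = 0.36000

0.360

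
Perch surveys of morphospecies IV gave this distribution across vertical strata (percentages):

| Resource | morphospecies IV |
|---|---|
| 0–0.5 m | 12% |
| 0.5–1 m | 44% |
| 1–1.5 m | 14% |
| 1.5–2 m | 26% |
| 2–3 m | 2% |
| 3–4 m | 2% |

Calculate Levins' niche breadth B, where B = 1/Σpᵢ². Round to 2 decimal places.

3.38

Convert percentages to proportions (divide by 100).
Σpᵢ² = 0.12² + 0.44² + 0.14² + 0.26² + 0.02² + 0.02² = 0.0144 + 0.1936 + 0.0196 + 0.0676 + 0.0004 + 0.0004 = 0.2960
B = 1 / 0.2960 = 3.3784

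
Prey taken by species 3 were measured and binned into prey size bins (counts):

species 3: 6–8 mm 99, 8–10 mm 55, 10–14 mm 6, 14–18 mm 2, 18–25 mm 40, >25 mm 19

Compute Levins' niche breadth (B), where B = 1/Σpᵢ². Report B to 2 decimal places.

Proportions for species 3 (n=221): 99/221=0.4480, 55/221=0.2489, 6/221=0.0271, 2/221=0.0090, 40/221=0.1810, 19/221=0.0860
Σpᵢ² = 0.4480² + 0.2489² + 0.0271² + 0.0090² + 0.1810² + 0.0860² = 0.200704 + 0.061951 + 0.000734 + 0.000081 + 0.032761 + 0.007396 = 0.303627
B = 1 / 0.303627 = 3.2935

3.29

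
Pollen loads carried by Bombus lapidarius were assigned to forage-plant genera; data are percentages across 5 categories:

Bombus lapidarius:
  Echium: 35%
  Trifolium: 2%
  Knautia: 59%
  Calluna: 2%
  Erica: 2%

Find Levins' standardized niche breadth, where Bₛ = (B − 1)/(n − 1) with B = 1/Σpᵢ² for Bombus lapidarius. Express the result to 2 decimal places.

0.28

Convert percentages to proportions (divide by 100).
Σpᵢ² = 0.35² + 0.02² + 0.59² + 0.02² + 0.02² = 0.1225 + 0.0004 + 0.3481 + 0.0004 + 0.0004 = 0.4718
B = 1 / 0.4718 = 2.1195
Bₛ = (B − 1)/(n − 1) = (2.1195 − 1)/(5 − 1) = 1.1195/4 = 0.2799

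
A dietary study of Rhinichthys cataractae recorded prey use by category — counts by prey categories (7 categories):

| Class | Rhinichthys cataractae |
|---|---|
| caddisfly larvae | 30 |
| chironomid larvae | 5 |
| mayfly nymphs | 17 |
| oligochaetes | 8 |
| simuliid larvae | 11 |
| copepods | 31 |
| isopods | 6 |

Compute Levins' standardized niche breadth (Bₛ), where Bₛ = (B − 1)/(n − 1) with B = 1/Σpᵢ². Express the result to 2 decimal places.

0.64

Proportions for Rhinichthys cataractae (n=108): 30/108=0.2778, 5/108=0.0463, 17/108=0.1574, 8/108=0.0741, 11/108=0.1019, 31/108=0.2870, 6/108=0.0556
Σpᵢ² = 0.2778² + 0.0463² + 0.1574² + 0.0741² + 0.1019² + 0.2870² + 0.0556² = 0.077173 + 0.002144 + 0.024775 + 0.005491 + 0.010384 + 0.082369 + 0.003091 = 0.205427
B = 1 / 0.205427 = 4.8679
Bₛ = (B − 1)/(n − 1) = (4.8679 − 1)/(7 − 1) = 3.8679/6 = 0.6447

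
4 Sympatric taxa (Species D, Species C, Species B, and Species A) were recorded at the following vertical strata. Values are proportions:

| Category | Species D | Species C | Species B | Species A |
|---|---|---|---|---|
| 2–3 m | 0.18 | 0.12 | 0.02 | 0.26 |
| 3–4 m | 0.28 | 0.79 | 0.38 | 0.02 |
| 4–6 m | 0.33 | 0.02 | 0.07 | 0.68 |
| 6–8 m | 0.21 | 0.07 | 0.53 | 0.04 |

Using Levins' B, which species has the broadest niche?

Σp_Dᵢ² = 0.18² + 0.28² + 0.33² + 0.21² = 0.0324 + 0.0784 + 0.1089 + 0.0441 = 0.2638
B_D = 1 / 0.2638 = 3.7908
Σp_Cᵢ² = 0.12² + 0.79² + 0.02² + 0.07² = 0.0144 + 0.6241 + 0.0004 + 0.0049 = 0.6438
B_C = 1 / 0.6438 = 1.5533
Σp_Bᵢ² = 0.02² + 0.38² + 0.07² + 0.53² = 0.0004 + 0.1444 + 0.0049 + 0.2809 = 0.4306
B_B = 1 / 0.4306 = 2.3223
Σp_Aᵢ² = 0.26² + 0.02² + 0.68² + 0.04² = 0.0676 + 0.0004 + 0.4624 + 0.0016 = 0.5320
B_A = 1 / 0.5320 = 1.8797
Highest B → broadest niche (most generalist): Species D (B = 3.79).

Species D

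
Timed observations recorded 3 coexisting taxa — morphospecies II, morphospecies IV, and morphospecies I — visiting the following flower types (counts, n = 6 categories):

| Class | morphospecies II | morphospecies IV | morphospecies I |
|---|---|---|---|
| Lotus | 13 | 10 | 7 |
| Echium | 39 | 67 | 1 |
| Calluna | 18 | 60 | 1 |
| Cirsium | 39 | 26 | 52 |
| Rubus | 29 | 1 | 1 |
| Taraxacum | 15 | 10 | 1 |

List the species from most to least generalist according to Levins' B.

Proportions for morphospecies II (n=153): 13/153=0.0850, 39/153=0.2549, 18/153=0.1176, 39/153=0.2549, 29/153=0.1895, 15/153=0.0980
Proportions for morphospecies IV (n=174): 10/174=0.0575, 67/174=0.3851, 60/174=0.3448, 26/174=0.1494, 1/174=0.0057, 10/174=0.0575
Proportions for morphospecies I (n=63): 7/63=0.1111, 1/63=0.0159, 1/63=0.0159, 52/63=0.8254, 1/63=0.0159, 1/63=0.0159
Σp_IIᵢ² = 0.0850² + 0.2549² + 0.1176² + 0.2549² + 0.1895² + 0.0980² = 0.007225 + 0.064974 + 0.013830 + 0.064974 + 0.035910 + 0.009604 = 0.196517
B_II = 1 / 0.196517 = 5.0886
Σp_IVᵢ² = 0.0575² + 0.3851² + 0.3448² + 0.1494² + 0.0057² + 0.0575² = 0.003306 + 0.148302 + 0.118887 + 0.022320 + 0.000032 + 0.003306 = 0.296153
B_IV = 1 / 0.296153 = 3.3766
Σp_Iᵢ² = 0.1111² + 0.0159² + 0.0159² + 0.8254² + 0.0159² + 0.0159² = 0.012343 + 0.000253 + 0.000253 + 0.681285 + 0.000253 + 0.000253 = 0.694640
B_I = 1 / 0.694640 = 1.4396
Ranking by B (broadest → narrowest): morphospecies II (5.09) > morphospecies IV (3.38) > morphospecies I (1.44)

morphospecies II > morphospecies IV > morphospecies I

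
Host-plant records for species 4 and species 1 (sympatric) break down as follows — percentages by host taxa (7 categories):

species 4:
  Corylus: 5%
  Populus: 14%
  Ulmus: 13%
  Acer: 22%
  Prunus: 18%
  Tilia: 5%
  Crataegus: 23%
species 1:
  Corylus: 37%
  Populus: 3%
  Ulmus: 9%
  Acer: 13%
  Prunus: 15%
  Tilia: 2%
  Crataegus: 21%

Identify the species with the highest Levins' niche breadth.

Convert percentages to proportions (divide by 100).
Σp_4ᵢ² = 0.05² + 0.14² + 0.13² + 0.22² + 0.18² + 0.05² + 0.23² = 0.0025 + 0.0196 + 0.0169 + 0.0484 + 0.0324 + 0.0025 + 0.0529 = 0.1752
B_4 = 1 / 0.1752 = 5.7078
Σp_1ᵢ² = 0.37² + 0.03² + 0.09² + 0.13² + 0.15² + 0.02² + 0.21² = 0.1369 + 0.0009 + 0.0081 + 0.0169 + 0.0225 + 0.0004 + 0.0441 = 0.2298
B_1 = 1 / 0.2298 = 4.3516
Highest B → broadest niche (most generalist): species 4 (B = 5.71).

species 4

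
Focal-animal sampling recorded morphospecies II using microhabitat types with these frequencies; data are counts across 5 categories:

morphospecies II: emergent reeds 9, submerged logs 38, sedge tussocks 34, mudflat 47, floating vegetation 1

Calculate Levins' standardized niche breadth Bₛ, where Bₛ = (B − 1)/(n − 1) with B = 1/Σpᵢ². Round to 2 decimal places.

Proportions for morphospecies II (n=129): 9/129=0.0698, 38/129=0.2946, 34/129=0.2636, 47/129=0.3643, 1/129=0.0078
Σpᵢ² = 0.0698² + 0.2946² + 0.2636² + 0.3643² + 0.0078² = 0.004872 + 0.086789 + 0.069485 + 0.132714 + 0.000061 = 0.293921
B = 1 / 0.293921 = 3.4023
Bₛ = (B − 1)/(n − 1) = (3.4023 − 1)/(5 − 1) = 2.4023/4 = 0.6006

0.60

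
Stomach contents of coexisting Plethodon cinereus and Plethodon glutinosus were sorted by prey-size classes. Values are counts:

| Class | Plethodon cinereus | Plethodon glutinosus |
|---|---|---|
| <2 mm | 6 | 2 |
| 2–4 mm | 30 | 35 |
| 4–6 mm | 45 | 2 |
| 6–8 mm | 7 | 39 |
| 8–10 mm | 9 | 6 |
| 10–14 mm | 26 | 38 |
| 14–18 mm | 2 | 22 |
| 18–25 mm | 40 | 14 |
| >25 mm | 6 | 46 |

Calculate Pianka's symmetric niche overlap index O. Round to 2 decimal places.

0.54

Proportions for Plethodon cinereus (n=171): 6/171=0.0351, 30/171=0.1754, 45/171=0.2632, 7/171=0.0409, 9/171=0.0526, 26/171=0.1520, 2/171=0.0117, 40/171=0.2339, 6/171=0.0351
Proportions for Plethodon glutinosus (n=204): 2/204=0.0098, 35/204=0.1716, 2/204=0.0098, 39/204=0.1912, 6/204=0.0294, 38/204=0.1863, 22/204=0.1078, 14/204=0.0686, 46/204=0.2255
Σ p₁ᵢp₂ᵢ = 0.000344 + 0.030099 + 0.002579 + 0.007820 + 0.001546 + 0.028318 + 0.001261 + 0.016046 + 0.007915 = 0.095928
Σp_1ᵢ² = 0.0351² + 0.1754² + 0.2632² + 0.0409² + 0.0526² + 0.1520² + 0.0117² + 0.2339² + 0.0351² = 0.001232 + 0.030765 + 0.069274 + 0.001673 + 0.002767 + 0.023104 + 0.000137 + 0.054709 + 0.001232 = 0.184893
Σp_2ᵢ² = 0.0098² + 0.1716² + 0.0098² + 0.1912² + 0.0294² + 0.1863² + 0.1078² + 0.0686² + 0.2255² = 0.000096 + 0.029447 + 0.000096 + 0.036557 + 0.000864 + 0.034708 + 0.011621 + 0.004706 + 0.050850 = 0.168945
O = 0.095928 / √(0.184893 × 0.168945) = 0.095928 / 0.1767392 = 0.5428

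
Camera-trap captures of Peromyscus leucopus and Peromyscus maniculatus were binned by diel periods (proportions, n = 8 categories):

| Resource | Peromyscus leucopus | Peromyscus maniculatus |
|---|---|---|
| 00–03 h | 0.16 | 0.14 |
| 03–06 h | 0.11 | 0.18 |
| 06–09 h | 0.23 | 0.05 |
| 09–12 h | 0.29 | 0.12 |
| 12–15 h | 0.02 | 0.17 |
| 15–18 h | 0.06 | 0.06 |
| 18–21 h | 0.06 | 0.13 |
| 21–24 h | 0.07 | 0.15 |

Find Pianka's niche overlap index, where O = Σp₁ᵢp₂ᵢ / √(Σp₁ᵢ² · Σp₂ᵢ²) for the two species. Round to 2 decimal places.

Σ p₁ᵢp₂ᵢ = 0.0224 + 0.0198 + 0.0115 + 0.0348 + 0.0034 + 0.0036 + 0.0078 + 0.0105 = 0.1138
Σp_1ᵢ² = 0.16² + 0.11² + 0.23² + 0.29² + 0.02² + 0.06² + 0.06² + 0.07² = 0.0256 + 0.0121 + 0.0529 + 0.0841 + 0.0004 + 0.0036 + 0.0036 + 0.0049 = 0.1872
Σp_2ᵢ² = 0.14² + 0.18² + 0.05² + 0.12² + 0.17² + 0.06² + 0.13² + 0.15² = 0.0196 + 0.0324 + 0.0025 + 0.0144 + 0.0289 + 0.0036 + 0.0169 + 0.0225 = 0.1408
O = 0.1138 / √(0.1872 × 0.1408) = 0.1138 / 0.16235 = 0.7010

0.70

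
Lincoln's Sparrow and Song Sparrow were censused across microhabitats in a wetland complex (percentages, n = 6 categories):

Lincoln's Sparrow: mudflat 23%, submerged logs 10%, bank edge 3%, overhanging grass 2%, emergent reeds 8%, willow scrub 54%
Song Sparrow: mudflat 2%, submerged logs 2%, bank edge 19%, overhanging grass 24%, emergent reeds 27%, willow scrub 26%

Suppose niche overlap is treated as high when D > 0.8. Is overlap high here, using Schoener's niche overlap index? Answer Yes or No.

Convert percentages to proportions (divide by 100).
Σ|p₁ᵢ − p₂ᵢ| = 0.21 + 0.08 + 0.16 + 0.22 + 0.19 + 0.28 = 1.14
D = 1 − ½ × 1.14 = 1 − 0.570 = 0.4300
D = 0.4300 < 0.8 → No.

No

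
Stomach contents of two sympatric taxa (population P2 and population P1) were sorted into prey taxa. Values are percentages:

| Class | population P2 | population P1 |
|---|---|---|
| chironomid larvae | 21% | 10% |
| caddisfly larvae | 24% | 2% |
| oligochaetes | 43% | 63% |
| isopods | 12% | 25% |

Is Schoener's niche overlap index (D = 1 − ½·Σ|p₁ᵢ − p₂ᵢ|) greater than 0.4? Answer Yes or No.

Convert percentages to proportions (divide by 100).
Σ|p₁ᵢ − p₂ᵢ| = 0.11 + 0.22 + 0.20 + 0.13 = 0.66
D = 1 − ½ × 0.66 = 1 − 0.330 = 0.6700
D = 0.6700 > 0.4 → Yes.

Yes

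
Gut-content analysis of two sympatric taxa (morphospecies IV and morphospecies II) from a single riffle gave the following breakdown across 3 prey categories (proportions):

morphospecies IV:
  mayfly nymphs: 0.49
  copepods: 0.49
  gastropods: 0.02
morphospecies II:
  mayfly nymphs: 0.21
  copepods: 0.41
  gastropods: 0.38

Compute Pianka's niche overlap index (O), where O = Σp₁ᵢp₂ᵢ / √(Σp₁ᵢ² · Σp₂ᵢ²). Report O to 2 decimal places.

0.75

Σ p₁ᵢp₂ᵢ = 0.1029 + 0.2009 + 0.0076 = 0.3114
Σp_1ᵢ² = 0.49² + 0.49² + 0.02² = 0.2401 + 0.2401 + 0.0004 = 0.4806
Σp_2ᵢ² = 0.21² + 0.41² + 0.38² = 0.0441 + 0.1681 + 0.1444 = 0.3566
O = 0.3114 / √(0.4806 × 0.3566) = 0.3114 / 0.41398 = 0.7522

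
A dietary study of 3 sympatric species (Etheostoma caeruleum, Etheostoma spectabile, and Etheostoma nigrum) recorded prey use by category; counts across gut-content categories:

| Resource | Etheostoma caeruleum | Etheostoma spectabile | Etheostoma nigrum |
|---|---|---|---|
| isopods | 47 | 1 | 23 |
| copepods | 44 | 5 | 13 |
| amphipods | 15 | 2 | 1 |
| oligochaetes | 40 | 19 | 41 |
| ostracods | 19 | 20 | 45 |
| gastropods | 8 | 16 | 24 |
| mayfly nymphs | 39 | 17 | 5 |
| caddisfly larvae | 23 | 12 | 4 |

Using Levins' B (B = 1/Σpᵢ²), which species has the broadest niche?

Etheostoma caeruleum

Proportions for Etheostoma caeruleum (n=235): 47/235=0.2000, 44/235=0.1872, 15/235=0.0638, 40/235=0.1702, 19/235=0.0809, 8/235=0.0340, 39/235=0.1660, 23/235=0.0979
Proportions for Etheostoma spectabile (n=92): 1/92=0.0109, 5/92=0.0543, 2/92=0.0217, 19/92=0.2065, 20/92=0.2174, 16/92=0.1739, 17/92=0.1848, 12/92=0.1304
Proportions for Etheostoma nigrum (n=156): 23/156=0.1474, 13/156=0.0833, 1/156=0.0064, 41/156=0.2628, 45/156=0.2885, 24/156=0.1538, 5/156=0.0321, 4/156=0.0256
Σp_caerᵢ² = 0.2000² + 0.1872² + 0.0638² + 0.1702² + 0.0809² + 0.0340² + 0.1660² + 0.0979² = 0.040000 + 0.035044 + 0.004070 + 0.028968 + 0.006545 + 0.001156 + 0.027556 + 0.009584 = 0.152923
B_caer = 1 / 0.152923 = 6.5392
Σp_specᵢ² = 0.0109² + 0.0543² + 0.0217² + 0.2065² + 0.2174² + 0.1739² + 0.1848² + 0.1304² = 0.000119 + 0.002948 + 0.000471 + 0.042642 + 0.047263 + 0.030241 + 0.034151 + 0.017004 = 0.174839
B_spec = 1 / 0.174839 = 5.7195
Σp_nigrᵢ² = 0.1474² + 0.0833² + 0.0064² + 0.2628² + 0.2885² + 0.1538² + 0.0321² + 0.0256² = 0.021727 + 0.006939 + 0.000041 + 0.069064 + 0.083232 + 0.023654 + 0.001030 + 0.000655 = 0.206342
B_nigr = 1 / 0.206342 = 4.8463
Highest B → broadest niche (most generalist): Etheostoma caeruleum (B = 6.54).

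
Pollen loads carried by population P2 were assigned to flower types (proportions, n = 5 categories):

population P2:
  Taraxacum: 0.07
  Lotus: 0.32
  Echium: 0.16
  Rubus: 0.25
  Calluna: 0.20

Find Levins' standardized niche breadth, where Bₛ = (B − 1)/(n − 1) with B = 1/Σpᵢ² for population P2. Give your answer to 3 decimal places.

0.812

Σpᵢ² = 0.07² + 0.32² + 0.16² + 0.25² + 0.20² = 0.0049 + 0.1024 + 0.0256 + 0.0625 + 0.0400 = 0.2354
B = 1 / 0.2354 = 4.24809
Bₛ = (B − 1)/(n − 1) = (4.24809 − 1)/(5 − 1) = 3.24809/4 = 0.81202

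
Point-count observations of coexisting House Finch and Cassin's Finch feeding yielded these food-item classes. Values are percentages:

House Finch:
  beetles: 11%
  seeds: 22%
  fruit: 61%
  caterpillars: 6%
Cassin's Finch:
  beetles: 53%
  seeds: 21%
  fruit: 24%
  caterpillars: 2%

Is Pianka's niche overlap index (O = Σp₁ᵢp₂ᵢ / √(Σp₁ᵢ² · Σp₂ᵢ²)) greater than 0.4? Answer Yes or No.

Yes

Convert percentages to proportions (divide by 100).
Σ p₁ᵢp₂ᵢ = 0.0583 + 0.0462 + 0.1464 + 0.0012 = 0.2521
Σp_1ᵢ² = 0.11² + 0.22² + 0.61² + 0.06² = 0.0121 + 0.0484 + 0.3721 + 0.0036 = 0.4362
Σp_2ᵢ² = 0.53² + 0.21² + 0.24² + 0.02² = 0.2809 + 0.0441 + 0.0576 + 0.0004 = 0.3830
O = 0.2521 / √(0.4362 × 0.3830) = 0.2521 / 0.40874 = 0.6168
O = 0.6168 > 0.4 → Yes.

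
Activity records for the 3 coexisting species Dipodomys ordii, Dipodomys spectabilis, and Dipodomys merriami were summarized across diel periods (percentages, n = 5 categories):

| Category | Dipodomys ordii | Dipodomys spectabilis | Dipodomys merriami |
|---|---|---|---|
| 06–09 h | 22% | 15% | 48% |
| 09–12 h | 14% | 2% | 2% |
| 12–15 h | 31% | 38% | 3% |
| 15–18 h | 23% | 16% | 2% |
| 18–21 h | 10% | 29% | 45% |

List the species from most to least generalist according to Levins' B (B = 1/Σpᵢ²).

Convert percentages to proportions (divide by 100).
Σp_ordiᵢ² = 0.22² + 0.14² + 0.31² + 0.23² + 0.10² = 0.0484 + 0.0196 + 0.0961 + 0.0529 + 0.0100 = 0.2270
B_ordi = 1 / 0.2270 = 4.4053
Σp_specᵢ² = 0.15² + 0.02² + 0.38² + 0.16² + 0.29² = 0.0225 + 0.0004 + 0.1444 + 0.0256 + 0.0841 = 0.2770
B_spec = 1 / 0.2770 = 3.6101
Σp_merrᵢ² = 0.48² + 0.02² + 0.03² + 0.02² + 0.45² = 0.2304 + 0.0004 + 0.0009 + 0.0004 + 0.2025 = 0.4346
B_merr = 1 / 0.4346 = 2.3010
Ranking by B (broadest → narrowest): Dipodomys ordii (4.41) > Dipodomys spectabilis (3.61) > Dipodomys merriami (2.30)

Dipodomys ordii > Dipodomys spectabilis > Dipodomys merriami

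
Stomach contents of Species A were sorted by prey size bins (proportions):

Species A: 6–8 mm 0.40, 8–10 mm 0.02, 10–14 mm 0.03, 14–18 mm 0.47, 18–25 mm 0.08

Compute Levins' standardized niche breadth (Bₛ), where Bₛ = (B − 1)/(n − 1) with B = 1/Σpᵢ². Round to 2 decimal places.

0.39

Σpᵢ² = 0.40² + 0.02² + 0.03² + 0.47² + 0.08² = 0.1600 + 0.0004 + 0.0009 + 0.2209 + 0.0064 = 0.3886
B = 1 / 0.3886 = 2.5733
Bₛ = (B − 1)/(n − 1) = (2.5733 − 1)/(5 − 1) = 1.5733/4 = 0.3933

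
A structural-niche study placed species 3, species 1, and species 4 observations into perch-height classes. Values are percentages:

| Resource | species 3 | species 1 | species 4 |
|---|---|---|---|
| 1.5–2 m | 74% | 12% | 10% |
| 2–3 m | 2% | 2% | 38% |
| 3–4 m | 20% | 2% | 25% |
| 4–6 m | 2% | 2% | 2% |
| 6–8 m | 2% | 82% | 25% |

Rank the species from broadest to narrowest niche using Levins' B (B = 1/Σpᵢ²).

Convert percentages to proportions (divide by 100).
Σp_3ᵢ² = 0.74² + 0.02² + 0.20² + 0.02² + 0.02² = 0.5476 + 0.0004 + 0.0400 + 0.0004 + 0.0004 = 0.5888
B_3 = 1 / 0.5888 = 1.6984
Σp_1ᵢ² = 0.12² + 0.02² + 0.02² + 0.02² + 0.82² = 0.0144 + 0.0004 + 0.0004 + 0.0004 + 0.6724 = 0.6880
B_1 = 1 / 0.6880 = 1.4535
Σp_4ᵢ² = 0.10² + 0.38² + 0.25² + 0.02² + 0.25² = 0.0100 + 0.1444 + 0.0625 + 0.0004 + 0.0625 = 0.2798
B_4 = 1 / 0.2798 = 3.5740
Ranking by B (broadest → narrowest): species 4 (3.57) > species 3 (1.70) > species 1 (1.45)

species 4 > species 3 > species 1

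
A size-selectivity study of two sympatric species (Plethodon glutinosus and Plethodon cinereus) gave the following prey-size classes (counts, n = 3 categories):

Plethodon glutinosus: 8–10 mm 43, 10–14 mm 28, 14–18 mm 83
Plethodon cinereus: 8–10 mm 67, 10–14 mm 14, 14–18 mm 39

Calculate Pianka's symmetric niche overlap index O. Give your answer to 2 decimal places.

Proportions for Plethodon glutinosus (n=154): 43/154=0.2792, 28/154=0.1818, 83/154=0.5390
Proportions for Plethodon cinereus (n=120): 67/120=0.5583, 14/120=0.1167, 39/120=0.3250
Σ p₁ᵢp₂ᵢ = 0.155877 + 0.021216 + 0.175175 = 0.352268
Σp_1ᵢ² = 0.2792² + 0.1818² + 0.5390² = 0.077953 + 0.033051 + 0.290521 = 0.401525
Σp_2ᵢ² = 0.5583² + 0.1167² + 0.3250² = 0.311699 + 0.013619 + 0.105625 = 0.430943
O = 0.352268 / √(0.401525 × 0.430943) = 0.352268 / 0.4159740 = 0.8469

0.85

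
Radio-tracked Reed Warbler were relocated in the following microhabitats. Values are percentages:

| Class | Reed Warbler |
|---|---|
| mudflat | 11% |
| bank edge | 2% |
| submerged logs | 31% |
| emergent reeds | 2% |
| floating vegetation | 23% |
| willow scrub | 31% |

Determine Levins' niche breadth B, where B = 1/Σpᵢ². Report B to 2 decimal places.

3.88

Convert percentages to proportions (divide by 100).
Σpᵢ² = 0.11² + 0.02² + 0.31² + 0.02² + 0.23² + 0.31² = 0.0121 + 0.0004 + 0.0961 + 0.0004 + 0.0529 + 0.0961 = 0.2580
B = 1 / 0.2580 = 3.8760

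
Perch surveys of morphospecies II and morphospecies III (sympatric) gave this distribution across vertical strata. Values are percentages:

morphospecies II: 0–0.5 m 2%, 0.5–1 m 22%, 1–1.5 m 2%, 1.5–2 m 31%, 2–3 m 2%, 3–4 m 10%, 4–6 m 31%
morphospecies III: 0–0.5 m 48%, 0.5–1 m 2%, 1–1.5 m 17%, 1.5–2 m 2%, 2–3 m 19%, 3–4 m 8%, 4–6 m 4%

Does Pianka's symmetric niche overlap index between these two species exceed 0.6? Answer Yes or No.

Convert percentages to proportions (divide by 100).
Σ p₁ᵢp₂ᵢ = 0.0096 + 0.0044 + 0.0034 + 0.0062 + 0.0038 + 0.0080 + 0.0124 = 0.0478
Σp_1ᵢ² = 0.02² + 0.22² + 0.02² + 0.31² + 0.02² + 0.10² + 0.31² = 0.0004 + 0.0484 + 0.0004 + 0.0961 + 0.0004 + 0.0100 + 0.0961 = 0.2518
Σp_2ᵢ² = 0.48² + 0.02² + 0.17² + 0.02² + 0.19² + 0.08² + 0.04² = 0.2304 + 0.0004 + 0.0289 + 0.0004 + 0.0361 + 0.0064 + 0.0016 = 0.3042
O = 0.0478 / √(0.2518 × 0.3042) = 0.0478 / 0.27676 = 0.1727
O = 0.1727 < 0.6 → No.

No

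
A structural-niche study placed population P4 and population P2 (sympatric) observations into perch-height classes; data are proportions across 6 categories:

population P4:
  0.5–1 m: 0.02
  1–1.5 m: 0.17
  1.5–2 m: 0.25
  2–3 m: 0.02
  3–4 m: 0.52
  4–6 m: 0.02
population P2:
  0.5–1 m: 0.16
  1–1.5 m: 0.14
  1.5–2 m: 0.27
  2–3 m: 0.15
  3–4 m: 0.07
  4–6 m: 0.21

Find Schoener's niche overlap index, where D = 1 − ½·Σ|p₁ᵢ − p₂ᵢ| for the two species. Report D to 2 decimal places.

0.52

Σ|p₁ᵢ − p₂ᵢ| = 0.14 + 0.03 + 0.02 + 0.13 + 0.45 + 0.19 = 0.96
D = 1 − ½ × 0.96 = 1 − 0.480 = 0.5200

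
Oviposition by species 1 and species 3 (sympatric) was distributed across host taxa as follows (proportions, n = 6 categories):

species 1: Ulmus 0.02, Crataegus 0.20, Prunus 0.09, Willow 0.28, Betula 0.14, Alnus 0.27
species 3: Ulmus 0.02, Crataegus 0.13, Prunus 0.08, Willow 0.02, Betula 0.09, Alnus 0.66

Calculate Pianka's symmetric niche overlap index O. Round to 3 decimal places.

0.718

Σ p₁ᵢp₂ᵢ = 0.0004 + 0.0260 + 0.0072 + 0.0056 + 0.0126 + 0.1782 = 0.2300
Σp_1ᵢ² = 0.02² + 0.20² + 0.09² + 0.28² + 0.14² + 0.27² = 0.0004 + 0.0400 + 0.0081 + 0.0784 + 0.0196 + 0.0729 = 0.2194
Σp_2ᵢ² = 0.02² + 0.13² + 0.08² + 0.02² + 0.09² + 0.66² = 0.0004 + 0.0169 + 0.0064 + 0.0004 + 0.0081 + 0.4356 = 0.4678
O = 0.2300 / √(0.2194 × 0.4678) = 0.2300 / 0.320367 = 0.71793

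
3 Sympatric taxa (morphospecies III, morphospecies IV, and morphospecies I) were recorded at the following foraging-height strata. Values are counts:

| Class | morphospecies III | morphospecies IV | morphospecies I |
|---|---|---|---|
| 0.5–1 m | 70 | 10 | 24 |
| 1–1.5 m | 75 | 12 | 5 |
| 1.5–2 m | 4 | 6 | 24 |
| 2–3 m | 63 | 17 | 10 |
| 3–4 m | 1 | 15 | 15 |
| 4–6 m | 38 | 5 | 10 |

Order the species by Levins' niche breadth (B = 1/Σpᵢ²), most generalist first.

morphospecies IV > morphospecies I > morphospecies III

Proportions for morphospecies III (n=251): 70/251=0.2789, 75/251=0.2988, 4/251=0.0159, 63/251=0.2510, 1/251=0.0040, 38/251=0.1514
Proportions for morphospecies IV (n=65): 10/65=0.1538, 12/65=0.1846, 6/65=0.0923, 17/65=0.2615, 15/65=0.2308, 5/65=0.0769
Proportions for morphospecies I (n=88): 24/88=0.2727, 5/88=0.0568, 24/88=0.2727, 10/88=0.1136, 15/88=0.1705, 10/88=0.1136
Σp_IIIᵢ² = 0.2789² + 0.2988² + 0.0159² + 0.2510² + 0.0040² + 0.1514² = 0.077785 + 0.089281 + 0.000253 + 0.063001 + 0.000016 + 0.022922 = 0.253258
B_III = 1 / 0.253258 = 3.9485
Σp_IVᵢ² = 0.1538² + 0.1846² + 0.0923² + 0.2615² + 0.2308² + 0.0769² = 0.023654 + 0.034077 + 0.008519 + 0.068382 + 0.053269 + 0.005914 = 0.193815
B_IV = 1 / 0.193815 = 5.1596
Σp_Iᵢ² = 0.2727² + 0.0568² + 0.2727² + 0.1136² + 0.1705² + 0.1136² = 0.074365 + 0.003226 + 0.074365 + 0.012905 + 0.029070 + 0.012905 = 0.206836
B_I = 1 / 0.206836 = 4.8347
Ranking by B (broadest → narrowest): morphospecies IV (5.16) > morphospecies I (4.83) > morphospecies III (3.95)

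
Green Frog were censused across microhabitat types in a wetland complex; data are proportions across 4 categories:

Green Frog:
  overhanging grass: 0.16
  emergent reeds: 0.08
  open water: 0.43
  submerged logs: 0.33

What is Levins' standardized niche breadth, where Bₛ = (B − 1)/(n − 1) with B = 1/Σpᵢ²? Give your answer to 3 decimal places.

0.690

Σpᵢ² = 0.16² + 0.08² + 0.43² + 0.33² = 0.0256 + 0.0064 + 0.1849 + 0.1089 = 0.3258
B = 1 / 0.3258 = 3.06937
Bₛ = (B − 1)/(n − 1) = (3.06937 − 1)/(4 − 1) = 2.06937/3 = 0.68979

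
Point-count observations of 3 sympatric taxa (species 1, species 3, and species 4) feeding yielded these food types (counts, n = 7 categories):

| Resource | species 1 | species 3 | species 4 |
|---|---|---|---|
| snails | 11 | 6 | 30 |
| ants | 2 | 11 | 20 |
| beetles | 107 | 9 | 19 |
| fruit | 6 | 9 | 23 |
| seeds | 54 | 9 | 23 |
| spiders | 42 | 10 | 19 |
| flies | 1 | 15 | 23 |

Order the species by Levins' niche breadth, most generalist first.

species 4 > species 3 > species 1

Proportions for species 1 (n=223): 11/223=0.0493, 2/223=0.0090, 107/223=0.4798, 6/223=0.0269, 54/223=0.2422, 42/223=0.1883, 1/223=0.0045
Proportions for species 3 (n=69): 6/69=0.0870, 11/69=0.1594, 9/69=0.1304, 9/69=0.1304, 9/69=0.1304, 10/69=0.1449, 15/69=0.2174
Proportions for species 4 (n=157): 30/157=0.1911, 20/157=0.1274, 19/157=0.1210, 23/157=0.1465, 23/157=0.1465, 19/157=0.1210, 23/157=0.1465
Σp_1ᵢ² = 0.0493² + 0.0090² + 0.4798² + 0.0269² + 0.2422² + 0.1883² + 0.0045² = 0.002430 + 0.000081 + 0.230208 + 0.000724 + 0.058661 + 0.035457 + 0.000020 = 0.327581
B_1 = 1 / 0.327581 = 3.0527
Σp_3ᵢ² = 0.0870² + 0.1594² + 0.1304² + 0.1304² + 0.1304² + 0.1449² + 0.2174² = 0.007569 + 0.025408 + 0.017004 + 0.017004 + 0.017004 + 0.020996 + 0.047263 = 0.152248
B_3 = 1 / 0.152248 = 6.5682
Σp_4ᵢ² = 0.1911² + 0.1274² + 0.1210² + 0.1465² + 0.1465² + 0.1210² + 0.1465² = 0.036519 + 0.016231 + 0.014641 + 0.021462 + 0.021462 + 0.014641 + 0.021462 = 0.146418
B_4 = 1 / 0.146418 = 6.8298
Ranking by B (broadest → narrowest): species 4 (6.83) > species 3 (6.57) > species 1 (3.05)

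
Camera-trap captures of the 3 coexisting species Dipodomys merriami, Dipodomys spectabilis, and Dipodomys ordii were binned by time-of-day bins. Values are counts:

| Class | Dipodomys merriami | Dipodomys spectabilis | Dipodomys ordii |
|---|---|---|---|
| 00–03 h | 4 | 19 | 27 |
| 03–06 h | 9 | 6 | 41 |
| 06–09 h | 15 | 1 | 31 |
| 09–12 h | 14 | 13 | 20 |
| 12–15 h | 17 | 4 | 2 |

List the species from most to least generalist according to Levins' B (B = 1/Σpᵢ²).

Proportions for Dipodomys merriami (n=59): 4/59=0.0678, 9/59=0.1525, 15/59=0.2542, 14/59=0.2373, 17/59=0.2881
Proportions for Dipodomys spectabilis (n=43): 19/43=0.4419, 6/43=0.1395, 1/43=0.0233, 13/43=0.3023, 4/43=0.0930
Proportions for Dipodomys ordii (n=121): 27/121=0.2231, 41/121=0.3388, 31/121=0.2562, 20/121=0.1653, 2/121=0.0165
Σp_merrᵢ² = 0.0678² + 0.1525² + 0.2542² + 0.2373² + 0.2881² = 0.004597 + 0.023256 + 0.064618 + 0.056311 + 0.083002 = 0.231784
B_merr = 1 / 0.231784 = 4.3144
Σp_specᵢ² = 0.4419² + 0.1395² + 0.0233² + 0.3023² + 0.0930² = 0.195276 + 0.019460 + 0.000543 + 0.091385 + 0.008649 = 0.315313
B_spec = 1 / 0.315313 = 3.1715
Σp_ordiᵢ² = 0.2231² + 0.3388² + 0.2562² + 0.1653² + 0.0165² = 0.049774 + 0.114785 + 0.065638 + 0.027324 + 0.000272 = 0.257793
B_ordi = 1 / 0.257793 = 3.8791
Ranking by B (broadest → narrowest): Dipodomys merriami (4.31) > Dipodomys ordii (3.88) > Dipodomys spectabilis (3.17)

Dipodomys merriami > Dipodomys ordii > Dipodomys spectabilis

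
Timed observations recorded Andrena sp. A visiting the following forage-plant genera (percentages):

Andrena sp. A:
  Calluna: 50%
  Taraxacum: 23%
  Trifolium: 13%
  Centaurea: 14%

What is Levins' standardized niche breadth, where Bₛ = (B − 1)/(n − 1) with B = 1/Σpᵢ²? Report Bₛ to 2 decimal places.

Convert percentages to proportions (divide by 100).
Σpᵢ² = 0.50² + 0.23² + 0.13² + 0.14² = 0.2500 + 0.0529 + 0.0169 + 0.0196 = 0.3394
B = 1 / 0.3394 = 2.9464
Bₛ = (B − 1)/(n − 1) = (2.9464 − 1)/(4 − 1) = 1.9464/3 = 0.6488

0.65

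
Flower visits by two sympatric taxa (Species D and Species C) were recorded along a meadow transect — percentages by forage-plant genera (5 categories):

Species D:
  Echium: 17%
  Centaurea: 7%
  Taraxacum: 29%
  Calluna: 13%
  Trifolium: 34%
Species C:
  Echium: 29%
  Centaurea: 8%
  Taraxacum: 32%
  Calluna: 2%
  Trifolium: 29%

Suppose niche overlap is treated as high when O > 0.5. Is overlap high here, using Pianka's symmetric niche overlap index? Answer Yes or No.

Yes

Convert percentages to proportions (divide by 100).
Σ p₁ᵢp₂ᵢ = 0.0493 + 0.0056 + 0.0928 + 0.0026 + 0.0986 = 0.2489
Σp_1ᵢ² = 0.17² + 0.07² + 0.29² + 0.13² + 0.34² = 0.0289 + 0.0049 + 0.0841 + 0.0169 + 0.1156 = 0.2504
Σp_2ᵢ² = 0.29² + 0.08² + 0.32² + 0.02² + 0.29² = 0.0841 + 0.0064 + 0.1024 + 0.0004 + 0.0841 = 0.2774
O = 0.2489 / √(0.2504 × 0.2774) = 0.2489 / 0.26355 = 0.9444
O = 0.9444 > 0.5 → Yes.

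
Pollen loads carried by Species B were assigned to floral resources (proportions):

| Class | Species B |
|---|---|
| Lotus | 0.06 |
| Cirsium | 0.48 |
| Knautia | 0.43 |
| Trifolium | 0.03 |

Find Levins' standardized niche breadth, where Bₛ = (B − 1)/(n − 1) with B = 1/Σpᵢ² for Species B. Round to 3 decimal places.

Σpᵢ² = 0.06² + 0.48² + 0.43² + 0.03² = 0.0036 + 0.2304 + 0.1849 + 0.0009 = 0.4198
B = 1 / 0.4198 = 2.38209
Bₛ = (B − 1)/(n − 1) = (2.38209 − 1)/(4 − 1) = 1.38209/3 = 0.46070

0.461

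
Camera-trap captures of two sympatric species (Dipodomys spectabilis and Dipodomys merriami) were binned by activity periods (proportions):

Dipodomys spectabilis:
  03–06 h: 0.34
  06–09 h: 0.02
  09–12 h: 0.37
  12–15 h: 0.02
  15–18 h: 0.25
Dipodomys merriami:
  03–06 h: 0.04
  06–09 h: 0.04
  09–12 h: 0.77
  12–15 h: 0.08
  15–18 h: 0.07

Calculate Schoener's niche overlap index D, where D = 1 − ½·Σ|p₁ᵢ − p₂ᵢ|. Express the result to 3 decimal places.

Σ|p₁ᵢ − p₂ᵢ| = 0.30 + 0.02 + 0.40 + 0.06 + 0.18 = 0.96
D = 1 − ½ × 0.96 = 1 − 0.480 = 0.52000

0.520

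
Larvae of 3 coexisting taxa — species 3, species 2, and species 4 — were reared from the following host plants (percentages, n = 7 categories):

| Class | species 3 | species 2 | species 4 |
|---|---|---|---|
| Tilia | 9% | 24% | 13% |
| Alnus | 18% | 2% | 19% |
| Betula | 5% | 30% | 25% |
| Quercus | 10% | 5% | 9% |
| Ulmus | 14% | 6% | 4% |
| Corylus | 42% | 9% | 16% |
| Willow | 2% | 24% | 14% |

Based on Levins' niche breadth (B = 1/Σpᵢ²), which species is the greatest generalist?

Convert percentages to proportions (divide by 100).
Σp_3ᵢ² = 0.09² + 0.18² + 0.05² + 0.10² + 0.14² + 0.42² + 0.02² = 0.0081 + 0.0324 + 0.0025 + 0.0100 + 0.0196 + 0.1764 + 0.0004 = 0.2494
B_3 = 1 / 0.2494 = 4.0096
Σp_2ᵢ² = 0.24² + 0.02² + 0.30² + 0.05² + 0.06² + 0.09² + 0.24² = 0.0576 + 0.0004 + 0.0900 + 0.0025 + 0.0036 + 0.0081 + 0.0576 = 0.2198
B_2 = 1 / 0.2198 = 4.5496
Σp_4ᵢ² = 0.13² + 0.19² + 0.25² + 0.09² + 0.04² + 0.16² + 0.14² = 0.0169 + 0.0361 + 0.0625 + 0.0081 + 0.0016 + 0.0256 + 0.0196 = 0.1704
B_4 = 1 / 0.1704 = 5.8685
Highest B → broadest niche (most generalist): species 4 (B = 5.87).

species 4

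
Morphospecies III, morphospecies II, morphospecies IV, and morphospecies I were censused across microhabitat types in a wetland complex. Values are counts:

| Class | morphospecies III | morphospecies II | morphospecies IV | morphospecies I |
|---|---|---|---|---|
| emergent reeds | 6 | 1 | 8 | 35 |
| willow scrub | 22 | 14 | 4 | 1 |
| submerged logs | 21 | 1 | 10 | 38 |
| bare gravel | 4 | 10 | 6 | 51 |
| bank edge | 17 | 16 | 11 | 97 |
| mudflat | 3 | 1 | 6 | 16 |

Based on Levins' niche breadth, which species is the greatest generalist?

Proportions for morphospecies III (n=73): 6/73=0.0822, 22/73=0.3014, 21/73=0.2877, 4/73=0.0548, 17/73=0.2329, 3/73=0.0411
Proportions for morphospecies II (n=43): 1/43=0.0233, 14/43=0.3256, 1/43=0.0233, 10/43=0.2326, 16/43=0.3721, 1/43=0.0233
Proportions for morphospecies IV (n=45): 8/45=0.1778, 4/45=0.0889, 10/45=0.2222, 6/45=0.1333, 11/45=0.2444, 6/45=0.1333
Proportions for morphospecies I (n=238): 35/238=0.1471, 1/238=0.0042, 38/238=0.1597, 51/238=0.2143, 97/238=0.4076, 16/238=0.0672
Σp_IIIᵢ² = 0.0822² + 0.3014² + 0.2877² + 0.0548² + 0.2329² + 0.0411² = 0.006757 + 0.090842 + 0.082771 + 0.003003 + 0.054242 + 0.001689 = 0.239304
B_III = 1 / 0.239304 = 4.1788
Σp_IIᵢ² = 0.0233² + 0.3256² + 0.0233² + 0.2326² + 0.3721² + 0.0233² = 0.000543 + 0.106015 + 0.000543 + 0.054103 + 0.138458 + 0.000543 = 0.300205
B_II = 1 / 0.300205 = 3.3311
Σp_IVᵢ² = 0.1778² + 0.0889² + 0.2222² + 0.1333² + 0.2444² + 0.1333² = 0.031613 + 0.007903 + 0.049373 + 0.017769 + 0.059731 + 0.017769 = 0.184158
B_IV = 1 / 0.184158 = 5.4301
Σp_Iᵢ² = 0.1471² + 0.0042² + 0.1597² + 0.2143² + 0.4076² + 0.0672² = 0.021638 + 0.000018 + 0.025504 + 0.045924 + 0.166138 + 0.004516 = 0.263738
B_I = 1 / 0.263738 = 3.7916
Highest B → broadest niche (most generalist): morphospecies IV (B = 5.43).

morphospecies IV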